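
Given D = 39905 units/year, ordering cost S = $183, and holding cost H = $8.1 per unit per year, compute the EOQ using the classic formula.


Formula: EOQ = sqrt(2 * D * S / H)
Numerator: 2 * 39905 * 183 = 14605230
2DS/H = 14605230 / 8.1 = 1803114.8
EOQ = sqrt(1803114.8) = 1342.8 units

1342.8 units


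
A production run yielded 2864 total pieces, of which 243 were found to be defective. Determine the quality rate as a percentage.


Formula: Quality Rate = Good Pieces / Total Pieces * 100
Good pieces = 2864 - 243 = 2621
QR = 2621 / 2864 * 100 = 91.5%

91.5%


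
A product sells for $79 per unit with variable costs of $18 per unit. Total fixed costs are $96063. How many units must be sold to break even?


Formula: BEQ = Fixed Costs / (Price - Variable Cost)
Contribution margin = $79 - $18 = $61/unit
BEQ = ceil($96063 / $61/unit) = ceil(1574.8) = 1575 units

1575 units


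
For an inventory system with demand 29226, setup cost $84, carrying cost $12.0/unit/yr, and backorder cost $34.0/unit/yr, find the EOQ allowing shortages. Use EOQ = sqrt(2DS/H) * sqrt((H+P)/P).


Formula: EOQ* = sqrt(2DS/H) * sqrt((H+P)/P)
Base EOQ = sqrt(2*29226*84/12.0) = 639.66 units
Correction = sqrt((12.0+34.0)/34.0) = 1.16316
EOQ* = 639.66 * 1.16316 = 744.0 units

744.0 units


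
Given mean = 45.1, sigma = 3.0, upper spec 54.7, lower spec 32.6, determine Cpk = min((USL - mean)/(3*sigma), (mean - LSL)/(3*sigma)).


Cpu = (54.7 - 45.1) / (3 * 3.0) = 1.07
Cpl = (45.1 - 32.6) / (3 * 3.0) = 1.39
Cpk = min(1.07, 1.39) = 1.07

1.07


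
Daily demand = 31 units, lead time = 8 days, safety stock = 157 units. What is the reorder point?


Formula: ROP = (Daily Demand * Lead Time) + Safety Stock
Demand during lead time = 31 * 8 = 248 units
ROP = 248 + 157 = 405 units

405 units


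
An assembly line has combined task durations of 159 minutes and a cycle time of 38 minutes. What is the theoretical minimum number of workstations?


Formula: N_min = ceil(Sum of Task Times / Cycle Time)
N_min = ceil(159 min / 38 min) = ceil(4.1842)
N_min = 5 stations

5


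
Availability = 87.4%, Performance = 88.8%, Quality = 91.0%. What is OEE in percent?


Formula: OEE = Availability * Performance * Quality / 10000
A * P = 87.4% * 88.8% / 100 = 77.61%
OEE = 77.61% * 91.0% / 100 = 70.6%

70.6%


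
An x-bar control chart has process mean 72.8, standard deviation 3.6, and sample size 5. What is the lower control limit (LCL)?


LCL = 72.8 - 3 * 3.6 / sqrt(5)

67.97


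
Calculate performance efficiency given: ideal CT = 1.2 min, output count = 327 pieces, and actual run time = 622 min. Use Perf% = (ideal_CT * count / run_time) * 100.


Formula: Performance = (Ideal CT * Total Count) / Run Time * 100
Ideal output time = 1.2 * 327 = 392.4 min
Performance = 392.4 / 622 * 100 = 63.1%

63.1%


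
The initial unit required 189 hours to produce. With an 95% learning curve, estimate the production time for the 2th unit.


Formula: T_n = T_1 * (learning_rate)^(log2(n)) where learning_rate = rate/100
Doublings = log2(2) = 1
T_n = 189 * 0.95^1
T_n = 189 * 0.95 = 179.6 hours

179.6 hours


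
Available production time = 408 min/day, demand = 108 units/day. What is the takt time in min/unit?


Formula: Takt Time = Available Production Time / Customer Demand
Takt = 408 min/day / 108 units/day
Takt = 3.78 min/unit

3.78 min/unit


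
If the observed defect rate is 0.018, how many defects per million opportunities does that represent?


DPMO = defect_rate * 1000000 = 0.018 * 1000000

18000


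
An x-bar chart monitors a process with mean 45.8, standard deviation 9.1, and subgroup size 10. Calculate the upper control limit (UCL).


UCL = 45.8 + 3 * 9.1 / sqrt(10)

54.43


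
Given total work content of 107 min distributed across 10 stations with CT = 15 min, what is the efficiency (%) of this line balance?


Formula: Efficiency = Sum of Task Times / (N_stations * CT) * 100
Total station capacity = 10 stations * 15 min = 150 min
Efficiency = 107 / 150 * 100 = 71.3%

71.3%


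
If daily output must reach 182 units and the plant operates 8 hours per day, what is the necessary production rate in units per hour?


Formula: Production Rate = Daily Demand / Available Hours
Rate = 182 units/day / 8 hours/day
Rate = 22.8 units/hour

22.8 units/hour


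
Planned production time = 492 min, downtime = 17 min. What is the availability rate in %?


Formula: Availability = (Planned Time - Downtime) / Planned Time * 100
Uptime = 492 - 17 = 475 min
Availability = 475 / 492 * 100 = 96.5%

96.5%


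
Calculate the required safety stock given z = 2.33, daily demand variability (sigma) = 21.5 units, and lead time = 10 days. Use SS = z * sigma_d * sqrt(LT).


Formula: SS = z * sigma_d * sqrt(LT)
sqrt(LT) = sqrt(10) = 3.1623
SS = 2.33 * 21.5 * 3.1623
SS = 158.4 units

158.4 units


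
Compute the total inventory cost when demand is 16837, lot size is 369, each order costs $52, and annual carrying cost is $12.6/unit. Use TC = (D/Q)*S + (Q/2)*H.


TC = 16837/369 * 52 + 369/2 * 12.6

$4697.39


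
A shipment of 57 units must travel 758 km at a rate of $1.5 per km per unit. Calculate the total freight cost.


TC = dist * cost * units = 758 * 1.5 * 57 = $64809.00

$64809.00


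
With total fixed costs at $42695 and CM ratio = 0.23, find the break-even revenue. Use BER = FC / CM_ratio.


Formula: BER = Fixed Costs / Contribution Margin Ratio
BER = $42695 / 0.23
BER = $185630.43 (to the nearest cent)

$185630.43


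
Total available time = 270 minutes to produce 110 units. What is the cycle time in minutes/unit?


Formula: CT = Available Time / Number of Units
CT = 270 min / 110 units
CT = 2.45 min/unit

2.45 min/unit


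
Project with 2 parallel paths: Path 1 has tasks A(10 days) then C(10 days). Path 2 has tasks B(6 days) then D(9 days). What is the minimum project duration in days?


Path 1 = 10 + 10 = 20 days
Path 2 = 6 + 9 = 15 days
Duration = max(20, 15) = 20 days

20 days


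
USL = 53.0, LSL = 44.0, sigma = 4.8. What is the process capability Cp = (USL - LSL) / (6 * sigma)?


Cp = (53.0 - 44.0) / (6 * 4.8)

0.31


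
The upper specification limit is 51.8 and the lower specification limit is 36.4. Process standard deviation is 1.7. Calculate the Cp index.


Cp = (51.8 - 36.4) / (6 * 1.7)

1.51


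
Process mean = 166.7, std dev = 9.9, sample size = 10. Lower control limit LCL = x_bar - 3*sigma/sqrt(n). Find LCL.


LCL = 166.7 - 3 * 9.9 / sqrt(10)

157.31


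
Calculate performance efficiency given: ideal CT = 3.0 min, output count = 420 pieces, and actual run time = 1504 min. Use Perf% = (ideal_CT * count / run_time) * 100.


Formula: Performance = (Ideal CT * Total Count) / Run Time * 100
Ideal output time = 3.0 * 420 = 1260.0 min
Performance = 1260.0 / 1504 * 100 = 83.8%

83.8%


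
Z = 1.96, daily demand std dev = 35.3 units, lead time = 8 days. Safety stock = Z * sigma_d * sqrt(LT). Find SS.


Formula: SS = z * sigma_d * sqrt(LT)
sqrt(LT) = sqrt(8) = 2.8284
SS = 1.96 * 35.3 * 2.8284
SS = 195.7 units

195.7 units


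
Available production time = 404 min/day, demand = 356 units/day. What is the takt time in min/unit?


Formula: Takt Time = Available Production Time / Customer Demand
Takt = 404 min/day / 356 units/day
Takt = 1.13 min/unit

1.13 min/unit


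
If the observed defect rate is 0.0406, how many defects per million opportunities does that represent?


DPMO = defect_rate * 1000000 = 0.0406 * 1000000

40600


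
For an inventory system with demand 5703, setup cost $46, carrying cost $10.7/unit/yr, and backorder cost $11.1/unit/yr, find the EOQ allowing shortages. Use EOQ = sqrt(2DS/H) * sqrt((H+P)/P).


Formula: EOQ* = sqrt(2DS/H) * sqrt((H+P)/P)
Base EOQ = sqrt(2*5703*46/10.7) = 221.44 units
Correction = sqrt((10.7+11.1)/11.1) = 1.40141
EOQ* = 221.44 * 1.40141 = 310.3 units

310.3 units


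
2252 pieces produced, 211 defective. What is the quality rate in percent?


Formula: Quality Rate = Good Pieces / Total Pieces * 100
Good pieces = 2252 - 211 = 2041
QR = 2041 / 2252 * 100 = 90.6%

90.6%


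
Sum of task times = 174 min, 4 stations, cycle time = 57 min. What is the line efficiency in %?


Formula: Efficiency = Sum of Task Times / (N_stations * CT) * 100
Total station capacity = 4 stations * 57 min = 228 min
Efficiency = 174 / 228 * 100 = 76.3%

76.3%


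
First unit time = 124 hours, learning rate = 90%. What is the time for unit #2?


Formula: T_n = T_1 * (learning_rate)^(log2(n)) where learning_rate = rate/100
Doublings = log2(2) = 1
T_n = 124 * 0.9^1
T_n = 124 * 0.9 = 111.6 hours

111.6 hours


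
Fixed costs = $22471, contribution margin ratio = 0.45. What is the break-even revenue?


Formula: BER = Fixed Costs / Contribution Margin Ratio
BER = $22471 / 0.45
BER = $49935.56 (to the nearest cent)

$49935.56


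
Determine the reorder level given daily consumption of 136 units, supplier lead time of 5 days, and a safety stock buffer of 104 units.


Formula: ROP = (Daily Demand * Lead Time) + Safety Stock
Demand during lead time = 136 * 5 = 680 units
ROP = 680 + 104 = 784 units

784 units


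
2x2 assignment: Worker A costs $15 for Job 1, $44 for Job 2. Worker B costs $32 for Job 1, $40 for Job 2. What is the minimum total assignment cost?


Option 1: A->1 + B->2 = $15 + $40 = $55
Option 2: A->2 + B->1 = $44 + $32 = $76
Min cost = min($55, $76) = $55

$55


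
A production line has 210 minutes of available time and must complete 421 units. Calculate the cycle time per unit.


Formula: CT = Available Time / Number of Units
CT = 210 min / 421 units
CT = 0.5 min/unit

0.5 min/unit


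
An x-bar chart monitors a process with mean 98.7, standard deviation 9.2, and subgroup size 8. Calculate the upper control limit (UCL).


UCL = 98.7 + 3 * 9.2 / sqrt(8)

108.46


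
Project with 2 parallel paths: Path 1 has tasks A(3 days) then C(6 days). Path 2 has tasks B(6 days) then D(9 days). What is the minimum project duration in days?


Path 1 = 3 + 6 = 9 days
Path 2 = 6 + 9 = 15 days
Duration = max(9, 15) = 15 days

15 days


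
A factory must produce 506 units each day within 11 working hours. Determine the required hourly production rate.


Formula: Production Rate = Daily Demand / Available Hours
Rate = 506 units/day / 11 hours/day
Rate = 46.0 units/hour

46.0 units/hour


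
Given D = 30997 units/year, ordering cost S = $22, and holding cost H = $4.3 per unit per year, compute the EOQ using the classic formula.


Formula: EOQ = sqrt(2 * D * S / H)
Numerator: 2 * 30997 * 22 = 1363868
2DS/H = 1363868 / 4.3 = 317178.6
EOQ = sqrt(317178.6) = 563.2 units

563.2 units


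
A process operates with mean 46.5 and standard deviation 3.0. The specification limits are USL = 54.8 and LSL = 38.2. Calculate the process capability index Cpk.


Cpu = (54.8 - 46.5) / (3 * 3.0) = 0.92
Cpl = (46.5 - 38.2) / (3 * 3.0) = 0.92
Cpk = min(0.92, 0.92) = 0.92

0.92


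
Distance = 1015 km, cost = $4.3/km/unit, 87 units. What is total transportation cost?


TC = dist * cost * units = 1015 * 4.3 * 87 = $379711.50

$379711.50


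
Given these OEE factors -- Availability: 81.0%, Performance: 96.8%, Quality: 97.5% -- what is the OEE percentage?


Formula: OEE = Availability * Performance * Quality / 10000
A * P = 81.0% * 96.8% / 100 = 78.41%
OEE = 78.41% * 97.5% / 100 = 76.4%

76.4%


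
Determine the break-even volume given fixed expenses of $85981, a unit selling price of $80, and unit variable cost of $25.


Formula: BEQ = Fixed Costs / (Price - Variable Cost)
Contribution margin = $80 - $25 = $55/unit
BEQ = ceil($85981 / $55/unit) = ceil(1563.29) = 1564 units

1564 units


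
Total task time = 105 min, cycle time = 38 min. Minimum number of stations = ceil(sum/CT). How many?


Formula: N_min = ceil(Sum of Task Times / Cycle Time)
N_min = ceil(105 min / 38 min) = ceil(2.7632)
N_min = 3 stations

3


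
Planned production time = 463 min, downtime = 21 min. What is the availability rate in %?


Formula: Availability = (Planned Time - Downtime) / Planned Time * 100
Uptime = 463 - 21 = 442 min
Availability = 442 / 463 * 100 = 95.5%

95.5%


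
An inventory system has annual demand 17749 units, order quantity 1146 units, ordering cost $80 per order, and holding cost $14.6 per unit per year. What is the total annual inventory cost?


TC = 17749/1146 * 80 + 1146/2 * 14.6

$9604.82


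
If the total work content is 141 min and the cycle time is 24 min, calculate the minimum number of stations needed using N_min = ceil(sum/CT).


Formula: N_min = ceil(Sum of Task Times / Cycle Time)
N_min = ceil(141 min / 24 min) = ceil(5.875)
N_min = 6 stations

6


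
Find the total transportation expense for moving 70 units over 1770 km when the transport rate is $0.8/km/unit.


TC = dist * cost * units = 1770 * 0.8 * 70 = $99120.00

$99120.00


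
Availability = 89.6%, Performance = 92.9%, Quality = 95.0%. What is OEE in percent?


Formula: OEE = Availability * Performance * Quality / 10000
A * P = 89.6% * 92.9% / 100 = 83.24%
OEE = 83.24% * 95.0% / 100 = 79.1%

79.1%


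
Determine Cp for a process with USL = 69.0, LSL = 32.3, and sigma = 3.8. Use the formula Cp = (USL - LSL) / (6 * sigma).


Cp = (69.0 - 32.3) / (6 * 3.8)

1.61


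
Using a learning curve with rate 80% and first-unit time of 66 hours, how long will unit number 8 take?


Formula: T_n = T_1 * (learning_rate)^(log2(n)) where learning_rate = rate/100
Doublings = log2(8) = 3
T_n = 66 * 0.8^3
T_n = 66 * 0.512 = 33.8 hours

33.8 hours


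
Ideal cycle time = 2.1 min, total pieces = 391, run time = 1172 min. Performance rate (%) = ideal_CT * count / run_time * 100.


Formula: Performance = (Ideal CT * Total Count) / Run Time * 100
Ideal output time = 2.1 * 391 = 821.1 min
Performance = 821.1 / 1172 * 100 = 70.1%

70.1%


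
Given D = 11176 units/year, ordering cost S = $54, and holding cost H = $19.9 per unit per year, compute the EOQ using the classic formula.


Formula: EOQ = sqrt(2 * D * S / H)
Numerator: 2 * 11176 * 54 = 1207008
2DS/H = 1207008 / 19.9 = 60653.7
EOQ = sqrt(60653.7) = 246.3 units

246.3 units


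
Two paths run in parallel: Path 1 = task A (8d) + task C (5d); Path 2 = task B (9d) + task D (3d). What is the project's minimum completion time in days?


Path 1 = 8 + 5 = 13 days
Path 2 = 9 + 3 = 12 days
Duration = max(13, 12) = 13 days

13 days


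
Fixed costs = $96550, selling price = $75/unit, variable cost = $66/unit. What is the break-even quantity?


Formula: BEQ = Fixed Costs / (Price - Variable Cost)
Contribution margin = $75 - $66 = $9/unit
BEQ = ceil($96550 / $9/unit) = ceil(10727.78) = 10728 units

10728 units


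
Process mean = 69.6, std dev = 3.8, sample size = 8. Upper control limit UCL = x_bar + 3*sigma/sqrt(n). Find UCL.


UCL = 69.6 + 3 * 3.8 / sqrt(8)

73.63


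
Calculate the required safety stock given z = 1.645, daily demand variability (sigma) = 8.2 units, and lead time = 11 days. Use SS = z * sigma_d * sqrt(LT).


Formula: SS = z * sigma_d * sqrt(LT)
sqrt(LT) = sqrt(11) = 3.3166
SS = 1.645 * 8.2 * 3.3166
SS = 44.7 units

44.7 units


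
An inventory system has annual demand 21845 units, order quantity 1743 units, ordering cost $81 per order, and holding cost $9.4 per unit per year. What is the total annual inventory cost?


TC = 21845/1743 * 81 + 1743/2 * 9.4

$9207.27


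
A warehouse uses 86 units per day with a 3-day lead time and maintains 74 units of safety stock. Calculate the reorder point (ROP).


Formula: ROP = (Daily Demand * Lead Time) + Safety Stock
Demand during lead time = 86 * 3 = 258 units
ROP = 258 + 74 = 332 units

332 units


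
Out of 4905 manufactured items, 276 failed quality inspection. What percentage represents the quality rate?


Formula: Quality Rate = Good Pieces / Total Pieces * 100
Good pieces = 4905 - 276 = 4629
QR = 4629 / 4905 * 100 = 94.4%

94.4%


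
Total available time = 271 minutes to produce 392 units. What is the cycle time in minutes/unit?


Formula: CT = Available Time / Number of Units
CT = 271 min / 392 units
CT = 0.69 min/unit

0.69 min/unit


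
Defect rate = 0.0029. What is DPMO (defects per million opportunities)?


DPMO = defect_rate * 1000000 = 0.0029 * 1000000

2900


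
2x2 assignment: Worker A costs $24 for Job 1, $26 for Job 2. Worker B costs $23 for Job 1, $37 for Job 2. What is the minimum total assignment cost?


Option 1: A->1 + B->2 = $24 + $37 = $61
Option 2: A->2 + B->1 = $26 + $23 = $49
Min cost = min($61, $49) = $49

$49


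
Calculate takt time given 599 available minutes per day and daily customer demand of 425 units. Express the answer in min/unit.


Formula: Takt Time = Available Production Time / Customer Demand
Takt = 599 min/day / 425 units/day
Takt = 1.41 min/unit

1.41 min/unit


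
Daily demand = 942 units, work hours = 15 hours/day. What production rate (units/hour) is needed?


Formula: Production Rate = Daily Demand / Available Hours
Rate = 942 units/day / 15 hours/day
Rate = 62.8 units/hour

62.8 units/hour


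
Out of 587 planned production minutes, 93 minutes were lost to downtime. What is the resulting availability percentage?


Formula: Availability = (Planned Time - Downtime) / Planned Time * 100
Uptime = 587 - 93 = 494 min
Availability = 494 / 587 * 100 = 84.2%

84.2%


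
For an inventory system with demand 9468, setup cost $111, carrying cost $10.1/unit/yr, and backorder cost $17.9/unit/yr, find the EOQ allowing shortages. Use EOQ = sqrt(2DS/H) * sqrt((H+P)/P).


Formula: EOQ* = sqrt(2DS/H) * sqrt((H+P)/P)
Base EOQ = sqrt(2*9468*111/10.1) = 456.19 units
Correction = sqrt((10.1+17.9)/17.9) = 1.2507
EOQ* = 456.19 * 1.2507 = 570.6 units

570.6 units


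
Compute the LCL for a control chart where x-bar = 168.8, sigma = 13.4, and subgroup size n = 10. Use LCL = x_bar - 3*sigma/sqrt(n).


LCL = 168.8 - 3 * 13.4 / sqrt(10)

156.09


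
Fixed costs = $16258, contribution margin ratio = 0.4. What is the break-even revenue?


Formula: BER = Fixed Costs / Contribution Margin Ratio
BER = $16258 / 0.4
BER = $40645.00 (to the nearest cent)

$40645.00


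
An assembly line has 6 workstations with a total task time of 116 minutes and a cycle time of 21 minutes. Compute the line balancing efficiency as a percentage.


Formula: Efficiency = Sum of Task Times / (N_stations * CT) * 100
Total station capacity = 6 stations * 21 min = 126 min
Efficiency = 116 / 126 * 100 = 92.1%

92.1%


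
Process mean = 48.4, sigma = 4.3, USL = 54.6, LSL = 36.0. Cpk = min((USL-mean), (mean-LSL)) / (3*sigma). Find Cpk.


Cpu = (54.6 - 48.4) / (3 * 4.3) = 0.48
Cpl = (48.4 - 36.0) / (3 * 4.3) = 0.96
Cpk = min(0.48, 0.96) = 0.48

0.48


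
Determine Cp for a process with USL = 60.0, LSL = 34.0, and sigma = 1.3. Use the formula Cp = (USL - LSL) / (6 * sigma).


Cp = (60.0 - 34.0) / (6 * 1.3)

3.33


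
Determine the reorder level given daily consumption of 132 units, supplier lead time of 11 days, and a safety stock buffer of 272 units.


Formula: ROP = (Daily Demand * Lead Time) + Safety Stock
Demand during lead time = 132 * 11 = 1452 units
ROP = 1452 + 272 = 1724 units

1724 units


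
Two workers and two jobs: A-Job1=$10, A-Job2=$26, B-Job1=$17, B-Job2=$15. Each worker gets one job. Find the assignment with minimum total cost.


Option 1: A->1 + B->2 = $10 + $15 = $25
Option 2: A->2 + B->1 = $26 + $17 = $43
Min cost = min($25, $43) = $25

$25


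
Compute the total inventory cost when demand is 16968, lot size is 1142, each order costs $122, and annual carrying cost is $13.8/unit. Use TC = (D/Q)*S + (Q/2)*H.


TC = 16968/1142 * 122 + 1142/2 * 13.8

$9692.49


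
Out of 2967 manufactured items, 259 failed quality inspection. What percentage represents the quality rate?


Formula: Quality Rate = Good Pieces / Total Pieces * 100
Good pieces = 2967 - 259 = 2708
QR = 2708 / 2967 * 100 = 91.3%

91.3%


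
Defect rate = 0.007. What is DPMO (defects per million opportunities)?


DPMO = defect_rate * 1000000 = 0.007 * 1000000

7000


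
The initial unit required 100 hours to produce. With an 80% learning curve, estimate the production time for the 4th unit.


Formula: T_n = T_1 * (learning_rate)^(log2(n)) where learning_rate = rate/100
Doublings = log2(4) = 2
T_n = 100 * 0.8^2
T_n = 100 * 0.64 = 64.0 hours

64.0 hours


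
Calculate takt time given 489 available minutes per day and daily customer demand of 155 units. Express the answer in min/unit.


Formula: Takt Time = Available Production Time / Customer Demand
Takt = 489 min/day / 155 units/day
Takt = 3.15 min/unit

3.15 min/unit


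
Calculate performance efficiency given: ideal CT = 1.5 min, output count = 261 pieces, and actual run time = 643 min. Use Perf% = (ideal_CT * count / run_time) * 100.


Formula: Performance = (Ideal CT * Total Count) / Run Time * 100
Ideal output time = 1.5 * 261 = 391.5 min
Performance = 391.5 / 643 * 100 = 60.9%

60.9%


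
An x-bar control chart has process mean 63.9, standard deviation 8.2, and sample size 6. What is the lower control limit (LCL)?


LCL = 63.9 - 3 * 8.2 / sqrt(6)

53.86


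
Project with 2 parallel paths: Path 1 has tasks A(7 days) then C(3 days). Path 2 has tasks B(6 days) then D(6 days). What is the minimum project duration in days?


Path 1 = 7 + 3 = 10 days
Path 2 = 6 + 6 = 12 days
Duration = max(10, 12) = 12 days

12 days


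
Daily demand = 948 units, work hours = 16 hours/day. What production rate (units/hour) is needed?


Formula: Production Rate = Daily Demand / Available Hours
Rate = 948 units/day / 16 hours/day
Rate = 59.3 units/hour

59.3 units/hour


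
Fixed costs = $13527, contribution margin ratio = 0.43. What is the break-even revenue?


Formula: BER = Fixed Costs / Contribution Margin Ratio
BER = $13527 / 0.43
BER = $31458.14 (to the nearest cent)

$31458.14


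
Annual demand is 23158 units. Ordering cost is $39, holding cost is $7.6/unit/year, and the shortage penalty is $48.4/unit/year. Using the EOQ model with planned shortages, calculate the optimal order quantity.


Formula: EOQ* = sqrt(2DS/H) * sqrt((H+P)/P)
Base EOQ = sqrt(2*23158*39/7.6) = 487.52 units
Correction = sqrt((7.6+48.4)/48.4) = 1.07565
EOQ* = 487.52 * 1.07565 = 524.4 units

524.4 units


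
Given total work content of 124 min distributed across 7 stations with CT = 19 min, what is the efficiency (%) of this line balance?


Formula: Efficiency = Sum of Task Times / (N_stations * CT) * 100
Total station capacity = 7 stations * 19 min = 133 min
Efficiency = 124 / 133 * 100 = 93.2%

93.2%


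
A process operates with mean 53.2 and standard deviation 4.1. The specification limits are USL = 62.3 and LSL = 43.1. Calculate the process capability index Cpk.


Cpu = (62.3 - 53.2) / (3 * 4.1) = 0.74
Cpl = (53.2 - 43.1) / (3 * 4.1) = 0.82
Cpk = min(0.74, 0.82) = 0.74

0.74


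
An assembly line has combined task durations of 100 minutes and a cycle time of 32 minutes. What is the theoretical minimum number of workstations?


Formula: N_min = ceil(Sum of Task Times / Cycle Time)
N_min = ceil(100 min / 32 min) = ceil(3.125)
N_min = 4 stations

4


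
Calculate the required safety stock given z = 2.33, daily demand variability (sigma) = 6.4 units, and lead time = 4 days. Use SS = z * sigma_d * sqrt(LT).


Formula: SS = z * sigma_d * sqrt(LT)
sqrt(LT) = sqrt(4) = 2.0
SS = 2.33 * 6.4 * 2.0
SS = 29.8 units

29.8 units


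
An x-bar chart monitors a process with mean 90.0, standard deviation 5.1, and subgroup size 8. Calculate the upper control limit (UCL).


UCL = 90.0 + 3 * 5.1 / sqrt(8)

95.41


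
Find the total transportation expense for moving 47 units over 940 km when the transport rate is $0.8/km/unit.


TC = dist * cost * units = 940 * 0.8 * 47 = $35344.00

$35344.00


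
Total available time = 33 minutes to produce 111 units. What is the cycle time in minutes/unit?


Formula: CT = Available Time / Number of Units
CT = 33 min / 111 units
CT = 0.3 min/unit

0.3 min/unit


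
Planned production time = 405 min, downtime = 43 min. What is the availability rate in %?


Formula: Availability = (Planned Time - Downtime) / Planned Time * 100
Uptime = 405 - 43 = 362 min
Availability = 362 / 405 * 100 = 89.4%

89.4%


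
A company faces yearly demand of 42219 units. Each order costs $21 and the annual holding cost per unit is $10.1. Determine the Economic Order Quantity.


Formula: EOQ = sqrt(2 * D * S / H)
Numerator: 2 * 42219 * 21 = 1773198
2DS/H = 1773198 / 10.1 = 175564.2
EOQ = sqrt(175564.2) = 419.0 units

419.0 units


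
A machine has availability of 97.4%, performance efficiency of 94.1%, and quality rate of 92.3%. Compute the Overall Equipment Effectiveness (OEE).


Formula: OEE = Availability * Performance * Quality / 10000
A * P = 97.4% * 94.1% / 100 = 91.65%
OEE = 91.65% * 92.3% / 100 = 84.6%

84.6%


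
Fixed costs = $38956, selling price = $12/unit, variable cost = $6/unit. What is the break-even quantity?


Formula: BEQ = Fixed Costs / (Price - Variable Cost)
Contribution margin = $12 - $6 = $6/unit
BEQ = ceil($38956 / $6/unit) = ceil(6492.67) = 6493 units

6493 units


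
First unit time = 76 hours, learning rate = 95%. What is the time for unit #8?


Formula: T_n = T_1 * (learning_rate)^(log2(n)) where learning_rate = rate/100
Doublings = log2(8) = 3
T_n = 76 * 0.95^3
T_n = 76 * 0.8574 = 65.2 hours

65.2 hours


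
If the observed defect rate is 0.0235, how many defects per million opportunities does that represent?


DPMO = defect_rate * 1000000 = 0.0235 * 1000000

23500


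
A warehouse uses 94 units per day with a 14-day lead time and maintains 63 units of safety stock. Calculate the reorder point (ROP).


Formula: ROP = (Daily Demand * Lead Time) + Safety Stock
Demand during lead time = 94 * 14 = 1316 units
ROP = 1316 + 63 = 1379 units

1379 units


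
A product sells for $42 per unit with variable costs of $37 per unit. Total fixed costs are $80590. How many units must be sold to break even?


Formula: BEQ = Fixed Costs / (Price - Variable Cost)
Contribution margin = $42 - $37 = $5/unit
BEQ = ceil($80590 / $5/unit) = ceil(16118.0) = 16118 units

16118 units


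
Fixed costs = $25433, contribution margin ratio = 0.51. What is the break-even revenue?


Formula: BER = Fixed Costs / Contribution Margin Ratio
BER = $25433 / 0.51
BER = $49868.63 (to the nearest cent)

$49868.63


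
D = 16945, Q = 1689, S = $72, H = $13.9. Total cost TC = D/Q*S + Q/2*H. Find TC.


TC = 16945/1689 * 72 + 1689/2 * 13.9

$12460.89


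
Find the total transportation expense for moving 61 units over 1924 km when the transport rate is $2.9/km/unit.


TC = dist * cost * units = 1924 * 2.9 * 61 = $340355.60

$340355.60


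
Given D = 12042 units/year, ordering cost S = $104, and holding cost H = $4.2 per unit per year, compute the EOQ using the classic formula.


Formula: EOQ = sqrt(2 * D * S / H)
Numerator: 2 * 12042 * 104 = 2504736
2DS/H = 2504736 / 4.2 = 596365.7
EOQ = sqrt(596365.7) = 772.2 units

772.2 units


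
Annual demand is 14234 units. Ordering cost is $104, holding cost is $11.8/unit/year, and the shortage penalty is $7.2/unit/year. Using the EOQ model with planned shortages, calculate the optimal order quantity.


Formula: EOQ* = sqrt(2DS/H) * sqrt((H+P)/P)
Base EOQ = sqrt(2*14234*104/11.8) = 500.9 units
Correction = sqrt((11.8+7.2)/7.2) = 1.62447
EOQ* = 500.9 * 1.62447 = 813.7 units

813.7 units


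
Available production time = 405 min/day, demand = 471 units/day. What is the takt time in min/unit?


Formula: Takt Time = Available Production Time / Customer Demand
Takt = 405 min/day / 471 units/day
Takt = 0.86 min/unit

0.86 min/unit


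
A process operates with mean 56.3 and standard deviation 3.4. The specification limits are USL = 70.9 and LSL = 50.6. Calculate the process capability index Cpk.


Cpu = (70.9 - 56.3) / (3 * 3.4) = 1.43
Cpl = (56.3 - 50.6) / (3 * 3.4) = 0.56
Cpk = min(1.43, 0.56) = 0.56

0.56


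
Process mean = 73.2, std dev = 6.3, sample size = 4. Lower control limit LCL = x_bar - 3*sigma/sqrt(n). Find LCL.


LCL = 73.2 - 3 * 6.3 / sqrt(4)

63.75


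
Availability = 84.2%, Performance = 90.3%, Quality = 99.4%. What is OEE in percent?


Formula: OEE = Availability * Performance * Quality / 10000
A * P = 84.2% * 90.3% / 100 = 76.03%
OEE = 76.03% * 99.4% / 100 = 75.6%

75.6%


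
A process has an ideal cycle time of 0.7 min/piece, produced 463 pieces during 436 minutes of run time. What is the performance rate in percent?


Formula: Performance = (Ideal CT * Total Count) / Run Time * 100
Ideal output time = 0.7 * 463 = 324.1 min
Performance = 324.1 / 436 * 100 = 74.3%

74.3%


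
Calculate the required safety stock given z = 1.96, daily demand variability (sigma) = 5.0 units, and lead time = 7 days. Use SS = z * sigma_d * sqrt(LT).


Formula: SS = z * sigma_d * sqrt(LT)
sqrt(LT) = sqrt(7) = 2.6458
SS = 1.96 * 5.0 * 2.6458
SS = 25.9 units

25.9 units


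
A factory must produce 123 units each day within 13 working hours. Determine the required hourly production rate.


Formula: Production Rate = Daily Demand / Available Hours
Rate = 123 units/day / 13 hours/day
Rate = 9.5 units/hour

9.5 units/hour


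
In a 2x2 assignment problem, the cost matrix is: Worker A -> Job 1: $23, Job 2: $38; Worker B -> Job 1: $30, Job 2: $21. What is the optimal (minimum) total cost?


Option 1: A->1 + B->2 = $23 + $21 = $44
Option 2: A->2 + B->1 = $38 + $30 = $68
Min cost = min($44, $68) = $44

$44


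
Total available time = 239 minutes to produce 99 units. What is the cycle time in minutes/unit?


Formula: CT = Available Time / Number of Units
CT = 239 min / 99 units
CT = 2.41 min/unit

2.41 min/unit


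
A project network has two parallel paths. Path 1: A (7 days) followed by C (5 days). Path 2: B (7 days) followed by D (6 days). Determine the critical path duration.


Path 1 = 7 + 5 = 12 days
Path 2 = 7 + 6 = 13 days
Duration = max(12, 13) = 13 days

13 days


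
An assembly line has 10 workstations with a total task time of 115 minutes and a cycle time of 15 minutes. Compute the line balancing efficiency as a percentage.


Formula: Efficiency = Sum of Task Times / (N_stations * CT) * 100
Total station capacity = 10 stations * 15 min = 150 min
Efficiency = 115 / 150 * 100 = 76.7%

76.7%


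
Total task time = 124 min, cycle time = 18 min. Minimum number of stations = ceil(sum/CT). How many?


Formula: N_min = ceil(Sum of Task Times / Cycle Time)
N_min = ceil(124 min / 18 min) = ceil(6.8889)
N_min = 7 stations

7


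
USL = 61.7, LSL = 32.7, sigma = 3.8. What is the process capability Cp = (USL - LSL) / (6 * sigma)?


Cp = (61.7 - 32.7) / (6 * 3.8)

1.27


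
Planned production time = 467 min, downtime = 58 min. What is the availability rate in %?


Formula: Availability = (Planned Time - Downtime) / Planned Time * 100
Uptime = 467 - 58 = 409 min
Availability = 409 / 467 * 100 = 87.6%

87.6%


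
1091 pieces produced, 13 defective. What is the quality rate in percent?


Formula: Quality Rate = Good Pieces / Total Pieces * 100
Good pieces = 1091 - 13 = 1078
QR = 1078 / 1091 * 100 = 98.8%

98.8%


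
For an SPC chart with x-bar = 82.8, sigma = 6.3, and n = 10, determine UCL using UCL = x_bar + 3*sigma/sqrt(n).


UCL = 82.8 + 3 * 6.3 / sqrt(10)

88.78


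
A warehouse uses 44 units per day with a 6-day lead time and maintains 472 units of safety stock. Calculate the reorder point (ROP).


Formula: ROP = (Daily Demand * Lead Time) + Safety Stock
Demand during lead time = 44 * 6 = 264 units
ROP = 264 + 472 = 736 units

736 units


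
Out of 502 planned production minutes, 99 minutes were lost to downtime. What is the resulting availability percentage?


Formula: Availability = (Planned Time - Downtime) / Planned Time * 100
Uptime = 502 - 99 = 403 min
Availability = 403 / 502 * 100 = 80.3%

80.3%


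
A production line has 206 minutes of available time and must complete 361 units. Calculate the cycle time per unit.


Formula: CT = Available Time / Number of Units
CT = 206 min / 361 units
CT = 0.57 min/unit

0.57 min/unit


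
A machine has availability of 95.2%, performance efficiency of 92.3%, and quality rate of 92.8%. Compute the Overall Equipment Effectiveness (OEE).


Formula: OEE = Availability * Performance * Quality / 10000
A * P = 95.2% * 92.3% / 100 = 87.87%
OEE = 87.87% * 92.8% / 100 = 81.5%

81.5%


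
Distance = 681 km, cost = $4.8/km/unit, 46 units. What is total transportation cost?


TC = dist * cost * units = 681 * 4.8 * 46 = $150364.80

$150364.80


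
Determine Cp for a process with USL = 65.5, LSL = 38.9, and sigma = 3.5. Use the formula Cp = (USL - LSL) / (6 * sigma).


Cp = (65.5 - 38.9) / (6 * 3.5)

1.27


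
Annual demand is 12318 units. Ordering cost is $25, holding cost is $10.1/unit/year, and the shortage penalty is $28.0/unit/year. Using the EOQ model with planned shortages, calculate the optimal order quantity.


Formula: EOQ* = sqrt(2DS/H) * sqrt((H+P)/P)
Base EOQ = sqrt(2*12318*25/10.1) = 246.94 units
Correction = sqrt((10.1+28.0)/28.0) = 1.1665
EOQ* = 246.94 * 1.1665 = 288.1 units

288.1 units


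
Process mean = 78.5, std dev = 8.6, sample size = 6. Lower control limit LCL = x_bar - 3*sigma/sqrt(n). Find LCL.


LCL = 78.5 - 3 * 8.6 / sqrt(6)

67.97


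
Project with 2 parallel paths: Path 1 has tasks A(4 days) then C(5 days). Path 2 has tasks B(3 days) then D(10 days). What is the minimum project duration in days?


Path 1 = 4 + 5 = 9 days
Path 2 = 3 + 10 = 13 days
Duration = max(9, 13) = 13 days

13 days


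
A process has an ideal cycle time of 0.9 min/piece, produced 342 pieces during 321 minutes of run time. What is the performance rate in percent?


Formula: Performance = (Ideal CT * Total Count) / Run Time * 100
Ideal output time = 0.9 * 342 = 307.8 min
Performance = 307.8 / 321 * 100 = 95.9%

95.9%


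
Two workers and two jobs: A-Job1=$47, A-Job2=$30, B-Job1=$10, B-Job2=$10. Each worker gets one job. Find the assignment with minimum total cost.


Option 1: A->1 + B->2 = $47 + $10 = $57
Option 2: A->2 + B->1 = $30 + $10 = $40
Min cost = min($57, $40) = $40

$40


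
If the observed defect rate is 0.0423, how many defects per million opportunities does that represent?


DPMO = defect_rate * 1000000 = 0.0423 * 1000000

42300


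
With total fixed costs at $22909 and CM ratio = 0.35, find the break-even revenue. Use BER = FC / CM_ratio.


Formula: BER = Fixed Costs / Contribution Margin Ratio
BER = $22909 / 0.35
BER = $65454.29 (to the nearest cent)

$65454.29


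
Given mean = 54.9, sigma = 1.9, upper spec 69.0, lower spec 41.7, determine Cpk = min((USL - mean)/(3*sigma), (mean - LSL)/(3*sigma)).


Cpu = (69.0 - 54.9) / (3 * 1.9) = 2.47
Cpl = (54.9 - 41.7) / (3 * 1.9) = 2.32
Cpk = min(2.47, 2.32) = 2.32

2.32


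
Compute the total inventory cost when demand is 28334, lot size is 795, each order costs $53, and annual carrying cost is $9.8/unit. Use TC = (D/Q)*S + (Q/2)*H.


TC = 28334/795 * 53 + 795/2 * 9.8

$5784.43


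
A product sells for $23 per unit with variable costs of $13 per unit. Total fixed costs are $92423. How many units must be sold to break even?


Formula: BEQ = Fixed Costs / (Price - Variable Cost)
Contribution margin = $23 - $13 = $10/unit
BEQ = ceil($92423 / $10/unit) = ceil(9242.3) = 9243 units

9243 units


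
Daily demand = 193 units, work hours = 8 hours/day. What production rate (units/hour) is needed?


Formula: Production Rate = Daily Demand / Available Hours
Rate = 193 units/day / 8 hours/day
Rate = 24.1 units/hour

24.1 units/hour


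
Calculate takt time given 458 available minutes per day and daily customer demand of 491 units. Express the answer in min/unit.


Formula: Takt Time = Available Production Time / Customer Demand
Takt = 458 min/day / 491 units/day
Takt = 0.93 min/unit

0.93 min/unit


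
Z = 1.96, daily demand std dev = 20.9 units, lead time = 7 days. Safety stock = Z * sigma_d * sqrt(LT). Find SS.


Formula: SS = z * sigma_d * sqrt(LT)
sqrt(LT) = sqrt(7) = 2.6458
SS = 1.96 * 20.9 * 2.6458
SS = 108.4 units

108.4 units


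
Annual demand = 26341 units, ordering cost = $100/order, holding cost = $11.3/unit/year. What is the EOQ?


Formula: EOQ = sqrt(2 * D * S / H)
Numerator: 2 * 26341 * 100 = 5268200
2DS/H = 5268200 / 11.3 = 466212.4
EOQ = sqrt(466212.4) = 682.8 units

682.8 units


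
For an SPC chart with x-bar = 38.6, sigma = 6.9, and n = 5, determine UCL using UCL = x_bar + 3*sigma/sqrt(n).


UCL = 38.6 + 3 * 6.9 / sqrt(5)

47.86


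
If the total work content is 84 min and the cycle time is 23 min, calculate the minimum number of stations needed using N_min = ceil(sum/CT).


Formula: N_min = ceil(Sum of Task Times / Cycle Time)
N_min = ceil(84 min / 23 min) = ceil(3.6522)
N_min = 4 stations

4


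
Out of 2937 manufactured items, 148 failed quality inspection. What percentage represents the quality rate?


Formula: Quality Rate = Good Pieces / Total Pieces * 100
Good pieces = 2937 - 148 = 2789
QR = 2789 / 2937 * 100 = 95.0%

95.0%


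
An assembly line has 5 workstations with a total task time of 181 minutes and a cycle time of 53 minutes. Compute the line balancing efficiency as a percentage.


Formula: Efficiency = Sum of Task Times / (N_stations * CT) * 100
Total station capacity = 5 stations * 53 min = 265 min
Efficiency = 181 / 265 * 100 = 68.3%

68.3%


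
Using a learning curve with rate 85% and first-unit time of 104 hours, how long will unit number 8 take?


Formula: T_n = T_1 * (learning_rate)^(log2(n)) where learning_rate = rate/100
Doublings = log2(8) = 3
T_n = 104 * 0.85^3
T_n = 104 * 0.6141 = 63.9 hours

63.9 hours


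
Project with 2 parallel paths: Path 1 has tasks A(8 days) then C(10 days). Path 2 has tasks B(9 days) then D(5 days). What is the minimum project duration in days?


Path 1 = 8 + 10 = 18 days
Path 2 = 9 + 5 = 14 days
Duration = max(18, 14) = 18 days

18 days


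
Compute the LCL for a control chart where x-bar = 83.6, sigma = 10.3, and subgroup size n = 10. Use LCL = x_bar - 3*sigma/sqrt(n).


LCL = 83.6 - 3 * 10.3 / sqrt(10)

73.83


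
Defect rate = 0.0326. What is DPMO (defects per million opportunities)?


DPMO = defect_rate * 1000000 = 0.0326 * 1000000

32600


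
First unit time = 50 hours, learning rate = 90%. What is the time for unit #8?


Formula: T_n = T_1 * (learning_rate)^(log2(n)) where learning_rate = rate/100
Doublings = log2(8) = 3
T_n = 50 * 0.9^3
T_n = 50 * 0.729 = 36.5 hours

36.5 hours


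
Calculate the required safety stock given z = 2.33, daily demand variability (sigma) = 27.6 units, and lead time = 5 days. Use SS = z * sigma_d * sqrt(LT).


Formula: SS = z * sigma_d * sqrt(LT)
sqrt(LT) = sqrt(5) = 2.2361
SS = 2.33 * 27.6 * 2.2361
SS = 143.8 units

143.8 units


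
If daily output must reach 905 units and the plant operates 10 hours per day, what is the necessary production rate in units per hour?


Formula: Production Rate = Daily Demand / Available Hours
Rate = 905 units/day / 10 hours/day
Rate = 90.5 units/hour

90.5 units/hour


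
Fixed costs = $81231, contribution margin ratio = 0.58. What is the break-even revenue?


Formula: BER = Fixed Costs / Contribution Margin Ratio
BER = $81231 / 0.58
BER = $140053.45 (to the nearest cent)

$140053.45


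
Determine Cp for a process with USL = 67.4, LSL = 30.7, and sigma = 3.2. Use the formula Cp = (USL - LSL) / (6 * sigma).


Cp = (67.4 - 30.7) / (6 * 3.2)

1.91


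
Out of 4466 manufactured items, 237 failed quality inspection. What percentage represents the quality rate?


Formula: Quality Rate = Good Pieces / Total Pieces * 100
Good pieces = 4466 - 237 = 4229
QR = 4229 / 4466 * 100 = 94.7%

94.7%
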